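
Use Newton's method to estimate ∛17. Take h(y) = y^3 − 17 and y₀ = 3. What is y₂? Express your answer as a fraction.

1050433/408321

h'(y) = 3y^2.
h(3) = 10, h'(3) = 27, so y₁ = 3 − 10/27 = 71/27.
h(71/27) = 23300/19683, h'(71/27) = 5041/243, so y₂ = (71/27) − (23300/19683)/(5041/243) = 1050433/408321.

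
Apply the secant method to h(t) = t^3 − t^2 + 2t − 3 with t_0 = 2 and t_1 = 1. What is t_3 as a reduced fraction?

h(2) = 5, h(1) = −1. t_2 = 1 − (−1)·(1 − 2)/((−1) − 5) = 7/6.
h(1) = −1, h(7/6) = −95/216. t_3 = (7/6) − (−95/216)·((7/6) − 1)/((−95/216) − (−1)) = 157/121.

157/121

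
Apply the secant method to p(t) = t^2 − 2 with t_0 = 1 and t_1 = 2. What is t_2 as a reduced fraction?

p(1) = −1, p(2) = 2. t_2 = 2 − 2·(2 − 1)/(2 − (−1)) = 4/3.

4/3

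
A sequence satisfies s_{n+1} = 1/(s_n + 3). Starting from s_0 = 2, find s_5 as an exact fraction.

s_1 = 1/(2 + 3) = 1/5.
s_2 = 1/(1/5 + 3) = 5/16.
s_3 = 1/(5/16 + 3) = 16/53.
s_4 = 1/(16/53 + 3) = 53/175.
s_5 = 1/(53/175 + 3) = 175/578.

175/578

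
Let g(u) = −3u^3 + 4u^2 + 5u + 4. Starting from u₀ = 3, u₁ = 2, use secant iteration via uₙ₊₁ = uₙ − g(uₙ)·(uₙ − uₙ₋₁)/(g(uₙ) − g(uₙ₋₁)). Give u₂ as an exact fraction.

35/16

g(3) = −26, g(2) = 6. u₂ = 2 − 6·(2 − 3)/(6 − (−26)) = 35/16.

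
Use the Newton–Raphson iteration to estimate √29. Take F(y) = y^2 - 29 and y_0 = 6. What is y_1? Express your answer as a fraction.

65/12

F'(y) = 2y.
F(6) = 7, F'(6) = 12, so y_1 = 6 - 7/12 = 65/12.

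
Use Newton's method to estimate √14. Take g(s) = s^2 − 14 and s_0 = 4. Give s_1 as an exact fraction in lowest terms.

g'(s) = 2s.
g(4) = 2, g'(4) = 8, so s_1 = 4 − 2/8 = 15/4.

15/4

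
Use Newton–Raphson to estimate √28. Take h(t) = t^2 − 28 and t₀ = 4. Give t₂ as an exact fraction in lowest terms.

233/44

h'(t) = 2t.
h(4) = −12, h'(4) = 8, so t₁ = 4 − (−12)/8 = 11/2.
h(11/2) = 9/4, h'(11/2) = 11, so t₂ = (11/2) − (9/4)/11 = 233/44.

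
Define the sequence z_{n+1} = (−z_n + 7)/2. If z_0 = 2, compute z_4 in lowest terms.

z_1 = (−2 + 7)/2 = 5/2.
z_2 = (−(5/2) + 7)/2 = 9/4.
z_3 = (−(9/4) + 7)/2 = 19/8.
z_4 = (−(19/8) + 7)/2 = 37/16.

37/16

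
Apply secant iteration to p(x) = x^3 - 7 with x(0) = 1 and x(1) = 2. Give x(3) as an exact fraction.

p(1) = -6, p(2) = 1. x(2) = 2 - 1·(2 - 1)/(1 - (-6)) = 13/7.
p(2) = 1, p(13/7) = -204/343. x(3) = (13/7) - (-204/343)·((13/7) - 2)/((-204/343) - 1) = 1045/547.

1045/547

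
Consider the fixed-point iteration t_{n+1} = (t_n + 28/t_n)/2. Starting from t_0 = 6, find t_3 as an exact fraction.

32257/6096

t_1 = (6 + 28/6)/2 = 16/3.
t_2 = (16/3 + 28/(16/3))/2 = 127/24.
t_3 = (127/24 + 28/(127/24))/2 = 32257/6096.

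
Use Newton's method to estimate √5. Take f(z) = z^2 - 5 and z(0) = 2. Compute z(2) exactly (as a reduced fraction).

161/72

f'(z) = 2z.
f(2) = -1, f'(2) = 4, so z(1) = 2 - (-1)/4 = 9/4.
f(9/4) = 1/16, f'(9/4) = 9/2, so z(2) = (9/4) - (1/16)/(9/2) = 161/72.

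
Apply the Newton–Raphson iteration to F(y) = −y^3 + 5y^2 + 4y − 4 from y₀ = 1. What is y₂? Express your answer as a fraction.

F'(y) = −3y^2 + 10y + 4.
F(1) = 4, F'(1) = 11, so y₁ = 1 − 4/11 = 7/11.
F(7/11) = 416/1331, F'(7/11) = 1107/121, so y₂ = (7/11) − (416/1331)/(1107/121) = 7333/12177.

7333/12177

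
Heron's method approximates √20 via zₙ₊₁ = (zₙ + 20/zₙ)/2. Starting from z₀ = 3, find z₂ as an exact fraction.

z₁ = (3 + 20/3)/2 = 29/6.
z₂ = (29/6 + 20/(29/6))/2 = 1561/348.

1561/348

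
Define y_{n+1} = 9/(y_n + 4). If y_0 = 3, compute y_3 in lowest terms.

333/211

y_1 = 9/(3 + 4) = 9/7.
y_2 = 9/(9/7 + 4) = 63/37.
y_3 = 9/(63/37 + 4) = 333/211.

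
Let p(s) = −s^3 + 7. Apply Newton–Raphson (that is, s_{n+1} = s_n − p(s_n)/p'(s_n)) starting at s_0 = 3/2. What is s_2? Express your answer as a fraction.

470531/245025

p'(s) = −3s^2.
p(3/2) = 29/8, p'(3/2) = −27/4, so s_1 = (3/2) − (29/8)/(−27/4) = 55/27.
p(55/27) = −28594/19683, p'(55/27) = −3025/243, so s_2 = (55/27) − (−28594/19683)/(−3025/243) = 470531/245025.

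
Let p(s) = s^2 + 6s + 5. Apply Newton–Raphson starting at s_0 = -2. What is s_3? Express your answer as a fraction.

p'(s) = 2s + 6.
p(-2) = -3, p'(-2) = 2, so s_1 = (-2) - (-3)/2 = -1/2.
p(-1/2) = 9/4, p'(-1/2) = 5, so s_2 = (-1/2) - (9/4)/5 = -19/20.
p(-19/20) = 81/400, p'(-19/20) = 41/10, so s_3 = (-19/20) - (81/400)/(41/10) = -1639/1640.

-1639/1640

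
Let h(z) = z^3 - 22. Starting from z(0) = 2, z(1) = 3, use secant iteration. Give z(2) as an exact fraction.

52/19

h(2) = -14, h(3) = 5. z(2) = 3 - 5·(3 - 2)/(5 - (-14)) = 52/19.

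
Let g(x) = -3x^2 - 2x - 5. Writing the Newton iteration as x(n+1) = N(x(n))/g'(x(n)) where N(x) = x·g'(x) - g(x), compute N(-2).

g'(x) = -6x - 2.
N(x) = x·g'(x) - g(x) = x·(-6x - 2) - (-3x^2 - 2x - 5) = -3x^2 + 5.
N(-2) = -7.

-7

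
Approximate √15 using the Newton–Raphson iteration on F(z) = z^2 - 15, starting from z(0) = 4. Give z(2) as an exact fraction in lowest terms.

F'(z) = 2z.
F(4) = 1, F'(4) = 8, so z(1) = 4 - 1/8 = 31/8.
F(31/8) = 1/64, F'(31/8) = 31/4, so z(2) = (31/8) - (1/64)/(31/4) = 1921/496.

1921/496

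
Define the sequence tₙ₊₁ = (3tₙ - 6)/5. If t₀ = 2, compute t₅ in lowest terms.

-1632/625

t₁ = (3·2 - 6)/5 = 0.
t₂ = (3·0 - 6)/5 = -6/5.
t₃ = (3·(-6/5) - 6)/5 = -48/25.
t₄ = (3·(-48/25) - 6)/5 = -294/125.
t₅ = (3·(-294/125) - 6)/5 = -1632/625.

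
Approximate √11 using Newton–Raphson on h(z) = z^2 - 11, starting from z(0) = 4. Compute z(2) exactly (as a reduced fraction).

1433/432

h'(z) = 2z.
h(4) = 5, h'(4) = 8, so z(1) = 4 - 5/8 = 27/8.
h(27/8) = 25/64, h'(27/8) = 27/4, so z(2) = (27/8) - (25/64)/(27/4) = 1433/432.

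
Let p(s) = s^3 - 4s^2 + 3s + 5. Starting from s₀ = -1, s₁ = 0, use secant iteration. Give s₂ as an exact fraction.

p(-1) = -3, p(0) = 5. s₂ = 0 - 5·(0 - (-1))/(5 - (-3)) = -5/8.

-5/8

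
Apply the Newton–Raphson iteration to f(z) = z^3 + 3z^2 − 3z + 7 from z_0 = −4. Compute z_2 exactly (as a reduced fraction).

f'(z) = 3z^2 + 6z − 3.
f(−4) = 3, f'(−4) = 21, so z_1 = (−4) − 3/21 = −29/7.
f(−29/7) = −64/343, f'(−29/7) = 1158/49, so z_2 = (−29/7) − (−64/343)/(1158/49) = −16759/4053.

−16759/4053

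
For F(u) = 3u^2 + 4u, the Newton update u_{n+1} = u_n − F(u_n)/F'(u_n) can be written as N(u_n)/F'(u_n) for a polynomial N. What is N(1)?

3

F'(u) = 6u + 4.
N(u) = u·F'(u) − F(u) = u·(6u + 4) − (3u^2 + 4u) = 3u^2.
N(1) = 3.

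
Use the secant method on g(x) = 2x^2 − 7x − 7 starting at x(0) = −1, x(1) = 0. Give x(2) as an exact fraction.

−7/9

g(−1) = 2, g(0) = −7. x(2) = 0 − (−7)·(0 − (−1))/((−7) − 2) = −7/9.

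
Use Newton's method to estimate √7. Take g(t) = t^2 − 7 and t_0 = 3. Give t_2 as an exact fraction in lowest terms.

g'(t) = 2t.
g(3) = 2, g'(3) = 6, so t_1 = 3 − 2/6 = 8/3.
g(8/3) = 1/9, g'(8/3) = 16/3, so t_2 = (8/3) − (1/9)/(16/3) = 127/48.

127/48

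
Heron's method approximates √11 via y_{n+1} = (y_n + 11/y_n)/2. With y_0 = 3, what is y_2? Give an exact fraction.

199/60

y_1 = (3 + 11/3)/2 = 10/3.
y_2 = (10/3 + 11/(10/3))/2 = 199/60.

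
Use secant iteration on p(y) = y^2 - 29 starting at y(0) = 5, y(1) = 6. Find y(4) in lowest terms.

p(5) = -4, p(6) = 7. y(2) = 6 - 7·(6 - 5)/(7 - (-4)) = 59/11.
p(6) = 7, p(59/11) = -28/121. y(3) = (59/11) - (-28/121)·((59/11) - 6)/((-28/121) - 7) = 673/125.
p(59/11) = -28/121, p(673/125) = -196/15625. y(4) = (673/125) - (-196/15625)·((673/125) - (59/11))/((-196/15625) - (-28/121)) = 39791/7389.

39791/7389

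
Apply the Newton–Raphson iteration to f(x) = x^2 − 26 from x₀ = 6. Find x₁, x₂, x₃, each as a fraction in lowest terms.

f'(x) = 2x.
f(6) = 10, f'(6) = 12, so x₁ = 6 − 10/12 = 31/6.
f(31/6) = 25/36, f'(31/6) = 31/3, so x₂ = (31/6) − (25/36)/(31/3) = 1897/372.
f(1897/372) = 625/138384, f'(1897/372) = 1897/186, so x₃ = (1897/372) − (625/138384)/(1897/186) = 7196593/1411368.

x₁ = 31/6, x₂ = 1897/372, x₃ = 7196593/1411368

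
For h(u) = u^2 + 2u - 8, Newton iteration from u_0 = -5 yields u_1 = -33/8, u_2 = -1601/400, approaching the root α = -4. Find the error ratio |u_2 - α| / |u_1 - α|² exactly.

u_1 - α = -33/8 - (-4) = -33/8 + 4 = -1/8, so |u_1 - α| = 1/8.
u_2 - α = -1601/400 - (-4) = -1601/400 + 4 = -1/400, so |u_2 - α| = 1/400.
|u_1 - α|² = 1/64.
Ratio = (1/400) / (1/64) = 4/25.

4/25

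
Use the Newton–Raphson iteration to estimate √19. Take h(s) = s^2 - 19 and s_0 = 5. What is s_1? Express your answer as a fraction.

22/5

h'(s) = 2s.
h(5) = 6, h'(5) = 10, so s_1 = 5 - 6/10 = 22/5.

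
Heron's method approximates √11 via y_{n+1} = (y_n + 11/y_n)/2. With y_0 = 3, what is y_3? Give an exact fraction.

y_1 = (3 + 11/3)/2 = 10/3.
y_2 = (10/3 + 11/(10/3))/2 = 199/60.
y_3 = (199/60 + 11/(199/60))/2 = 79201/23880.

79201/23880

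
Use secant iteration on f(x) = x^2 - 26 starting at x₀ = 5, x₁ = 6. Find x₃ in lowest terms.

f(5) = -1, f(6) = 10. x₂ = 6 - 10·(6 - 5)/(10 - (-1)) = 56/11.
f(6) = 10, f(56/11) = -10/121. x₃ = (56/11) - (-10/121)·((56/11) - 6)/((-10/121) - 10) = 311/61.

311/61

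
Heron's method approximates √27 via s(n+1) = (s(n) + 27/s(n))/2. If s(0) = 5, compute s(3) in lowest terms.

s(1) = (5 + 27/5)/2 = 26/5.
s(2) = (26/5 + 27/(26/5))/2 = 1351/260.
s(3) = (1351/260 + 27/(1351/260))/2 = 3650401/702520.

3650401/702520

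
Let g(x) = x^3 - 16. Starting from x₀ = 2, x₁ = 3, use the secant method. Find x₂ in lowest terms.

g(2) = -8, g(3) = 11. x₂ = 3 - 11·(3 - 2)/(11 - (-8)) = 46/19.

46/19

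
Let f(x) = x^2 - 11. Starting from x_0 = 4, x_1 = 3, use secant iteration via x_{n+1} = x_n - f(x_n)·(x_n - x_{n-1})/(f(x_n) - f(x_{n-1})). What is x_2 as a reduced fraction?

23/7

f(4) = 5, f(3) = -2. x_2 = 3 - (-2)·(3 - 4)/((-2) - 5) = 23/7.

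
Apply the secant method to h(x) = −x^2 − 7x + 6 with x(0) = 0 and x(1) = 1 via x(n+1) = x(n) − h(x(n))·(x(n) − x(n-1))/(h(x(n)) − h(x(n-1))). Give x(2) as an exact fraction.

h(0) = 6, h(1) = −2. x(2) = 1 − (−2)·(1 − 0)/((−2) − 6) = 3/4.

3/4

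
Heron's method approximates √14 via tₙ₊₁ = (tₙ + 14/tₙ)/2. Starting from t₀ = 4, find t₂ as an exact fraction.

t₁ = (4 + 14/4)/2 = 15/4.
t₂ = (15/4 + 14/(15/4))/2 = 449/120.

449/120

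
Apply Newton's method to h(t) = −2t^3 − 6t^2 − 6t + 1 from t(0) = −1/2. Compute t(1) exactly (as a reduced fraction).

h'(t) = −6t^2 − 12t − 6.
h(−1/2) = 11/4, h'(−1/2) = −3/2, so t(1) = (−1/2) − (11/4)/(−3/2) = 4/3.

4/3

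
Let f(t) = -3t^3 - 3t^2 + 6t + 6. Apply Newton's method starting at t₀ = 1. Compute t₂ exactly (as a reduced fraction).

379/261

f'(t) = -9t^2 - 6t + 6.
f(1) = 6, f'(1) = -9, so t₁ = 1 - 6/(-9) = 5/3.
f(5/3) = -56/9, f'(5/3) = -29, so t₂ = (5/3) - (-56/9)/(-29) = 379/261.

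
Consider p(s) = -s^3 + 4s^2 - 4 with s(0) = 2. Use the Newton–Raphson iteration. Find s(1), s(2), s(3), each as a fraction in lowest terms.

p'(s) = -3s^2 + 8s.
p(2) = 4, p'(2) = 4, so s(1) = 2 - 4/4 = 1.
p(1) = -1, p'(1) = 5, so s(2) = 1 - (-1)/5 = 6/5.
p(6/5) = 4/125, p'(6/5) = 132/25, so s(3) = (6/5) - (4/125)/(132/25) = 197/165.

s(1) = 1, s(2) = 6/5, s(3) = 197/165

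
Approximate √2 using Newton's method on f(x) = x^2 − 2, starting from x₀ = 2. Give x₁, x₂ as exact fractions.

f'(x) = 2x.
f(2) = 2, f'(2) = 4, so x₁ = 2 − 2/4 = 3/2.
f(3/2) = 1/4, f'(3/2) = 3, so x₂ = (3/2) − (1/4)/3 = 17/12.

x₁ = 3/2, x₂ = 17/12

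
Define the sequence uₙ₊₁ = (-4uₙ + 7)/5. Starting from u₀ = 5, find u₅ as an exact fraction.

u₁ = (-4·5 + 7)/5 = -13/5.
u₂ = (-4·(-13/5) + 7)/5 = 87/25.
u₃ = (-4·(87/25) + 7)/5 = -173/125.
u₄ = (-4·(-173/125) + 7)/5 = 1567/625.
u₅ = (-4·(1567/625) + 7)/5 = -1893/3125.

-1893/3125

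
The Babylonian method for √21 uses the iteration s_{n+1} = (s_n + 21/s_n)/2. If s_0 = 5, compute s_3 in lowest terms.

277727/60605

s_1 = (5 + 21/5)/2 = 23/5.
s_2 = (23/5 + 21/(23/5))/2 = 527/115.
s_3 = (527/115 + 21/(527/115))/2 = 277727/60605.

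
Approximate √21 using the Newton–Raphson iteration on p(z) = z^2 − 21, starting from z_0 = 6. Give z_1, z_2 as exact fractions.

p'(z) = 2z.
p(6) = 15, p'(6) = 12, so z_1 = 6 − 15/12 = 19/4.
p(19/4) = 25/16, p'(19/4) = 19/2, so z_2 = (19/4) − (25/16)/(19/2) = 697/152.

z_1 = 19/4, z_2 = 697/152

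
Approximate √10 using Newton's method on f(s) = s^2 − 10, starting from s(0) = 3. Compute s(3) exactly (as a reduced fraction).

1039681/328776

f'(s) = 2s.
f(3) = −1, f'(3) = 6, so s(1) = 3 − (−1)/6 = 19/6.
f(19/6) = 1/36, f'(19/6) = 19/3, so s(2) = (19/6) − (1/36)/(19/3) = 721/228.
f(721/228) = 1/51984, f'(721/228) = 721/114, so s(3) = (721/228) − (1/51984)/(721/114) = 1039681/328776.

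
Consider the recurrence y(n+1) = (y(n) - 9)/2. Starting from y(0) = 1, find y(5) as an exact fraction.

y(1) = (1 - 9)/2 = -4.
y(2) = ((-4) - 9)/2 = -13/2.
y(3) = ((-13/2) - 9)/2 = -31/4.
y(4) = ((-31/4) - 9)/2 = -67/8.
y(5) = ((-67/8) - 9)/2 = -139/16.

-139/16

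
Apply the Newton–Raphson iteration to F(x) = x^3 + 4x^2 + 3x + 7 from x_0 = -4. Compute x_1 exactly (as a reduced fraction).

F'(x) = 3x^2 + 8x + 3.
F(-4) = -5, F'(-4) = 19, so x_1 = (-4) - (-5)/19 = -71/19.

-71/19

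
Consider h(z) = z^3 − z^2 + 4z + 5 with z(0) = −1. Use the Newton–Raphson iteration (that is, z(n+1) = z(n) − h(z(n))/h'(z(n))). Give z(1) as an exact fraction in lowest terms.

h'(z) = 3z^2 − 2z + 4.
h(−1) = −1, h'(−1) = 9, so z(1) = (−1) − (−1)/9 = −8/9.

−8/9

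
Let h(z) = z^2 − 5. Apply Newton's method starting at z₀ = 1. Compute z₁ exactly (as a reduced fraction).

h'(z) = 2z.
h(1) = −4, h'(1) = 2, so z₁ = 1 − (−4)/2 = 3.

3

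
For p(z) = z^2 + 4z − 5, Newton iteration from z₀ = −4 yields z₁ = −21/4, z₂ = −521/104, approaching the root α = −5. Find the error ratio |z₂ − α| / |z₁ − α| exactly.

z₁ − α = −21/4 − (−5) = −21/4 + 5 = −1/4, so |z₁ − α| = 1/4.
z₂ − α = −521/104 − (−5) = −521/104 + 5 = −1/104, so |z₂ − α| = 1/104.
Ratio = (1/104) / (1/4) = 1/26.

1/26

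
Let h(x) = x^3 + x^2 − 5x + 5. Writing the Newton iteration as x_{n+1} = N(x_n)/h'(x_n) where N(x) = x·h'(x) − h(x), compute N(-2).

−17

h'(x) = 3x^2 + 2x − 5.
N(x) = x·h'(x) − h(x) = x·(3x^2 + 2x − 5) − (x^3 + x^2 − 5x + 5) = 2x^3 + x^2 − 5.
N(-2) = −17.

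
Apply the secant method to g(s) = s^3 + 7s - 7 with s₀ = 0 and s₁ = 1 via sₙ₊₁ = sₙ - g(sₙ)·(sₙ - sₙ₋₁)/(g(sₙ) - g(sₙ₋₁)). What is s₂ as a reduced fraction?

7/8

g(0) = -7, g(1) = 1. s₂ = 1 - 1·(1 - 0)/(1 - (-7)) = 7/8.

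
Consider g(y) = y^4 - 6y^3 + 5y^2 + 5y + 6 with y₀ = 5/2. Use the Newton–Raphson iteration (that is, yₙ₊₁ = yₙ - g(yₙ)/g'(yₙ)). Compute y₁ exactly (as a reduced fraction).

g'(y) = 4y^3 - 18y^2 + 10y + 5.
g(5/2) = -79/16, g'(5/2) = -20, so y₁ = (5/2) - (-79/16)/(-20) = 721/320.

721/320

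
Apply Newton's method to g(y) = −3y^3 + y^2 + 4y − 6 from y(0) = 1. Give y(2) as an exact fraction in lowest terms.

g'(y) = −9y^2 + 2y + 4.
g(1) = −4, g'(1) = −3, so y(1) = 1 − (−4)/(−3) = −1/3.
g(−1/3) = −64/9, g'(−1/3) = 7/3, so y(2) = (−1/3) − (−64/9)/(7/3) = 19/7.

19/7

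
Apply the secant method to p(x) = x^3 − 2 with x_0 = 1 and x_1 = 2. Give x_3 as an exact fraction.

75/62

p(1) = −1, p(2) = 6. x_2 = 2 − 6·(2 − 1)/(6 − (−1)) = 8/7.
p(2) = 6, p(8/7) = −174/343. x_3 = (8/7) − (−174/343)·((8/7) − 2)/((−174/343) − 6) = 75/62.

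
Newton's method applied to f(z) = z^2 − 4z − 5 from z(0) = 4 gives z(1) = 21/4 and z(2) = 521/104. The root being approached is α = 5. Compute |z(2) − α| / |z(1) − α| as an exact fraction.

z(1) − α = 21/4 − 5 = 1/4, so |z(1) − α| = 1/4.
z(2) − α = 521/104 − 5 = 1/104, so |z(2) − α| = 1/104.
Ratio = (1/104) / (1/4) = 1/26.

1/26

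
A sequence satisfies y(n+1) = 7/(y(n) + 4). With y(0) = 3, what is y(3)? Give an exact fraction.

y(1) = 7/(3 + 4) = 1.
y(2) = 7/(1 + 4) = 7/5.
y(3) = 7/(7/5 + 4) = 35/27.

35/27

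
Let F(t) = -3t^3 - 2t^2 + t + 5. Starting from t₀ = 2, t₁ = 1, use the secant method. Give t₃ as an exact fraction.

F(2) = -25, F(1) = 1. t₂ = 1 - 1·(1 - 2)/(1 - (-25)) = 27/26.
F(1) = 1, F(27/26) = 9175/17576. t₃ = (27/26) - (9175/17576)·((27/26) - 1)/((9175/17576) - 1) = 9077/8401.

9077/8401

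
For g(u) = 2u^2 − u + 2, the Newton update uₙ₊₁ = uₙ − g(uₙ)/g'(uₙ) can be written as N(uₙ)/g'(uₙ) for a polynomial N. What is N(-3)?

g'(u) = 4u − 1.
N(u) = u·g'(u) − g(u) = u·(4u − 1) − (2u^2 − u + 2) = 2u^2 − 2.
N(-3) = 16.

16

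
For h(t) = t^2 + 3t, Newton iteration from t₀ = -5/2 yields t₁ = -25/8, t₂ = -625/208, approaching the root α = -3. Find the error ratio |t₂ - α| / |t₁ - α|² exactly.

t₁ - α = -25/8 - (-3) = -25/8 + 3 = -1/8, so |t₁ - α| = 1/8.
t₂ - α = -625/208 - (-3) = -625/208 + 3 = -1/208, so |t₂ - α| = 1/208.
|t₁ - α|² = 1/64.
Ratio = (1/208) / (1/64) = 4/13.

4/13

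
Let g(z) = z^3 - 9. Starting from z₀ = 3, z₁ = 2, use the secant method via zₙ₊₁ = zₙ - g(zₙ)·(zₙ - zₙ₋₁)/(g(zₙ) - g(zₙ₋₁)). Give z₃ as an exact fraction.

9255/4447

g(3) = 18, g(2) = -1. z₂ = 2 - (-1)·(2 - 3)/((-1) - 18) = 39/19.
g(2) = -1, g(39/19) = -2412/6859. z₃ = (39/19) - (-2412/6859)·((39/19) - 2)/((-2412/6859) - (-1)) = 9255/4447.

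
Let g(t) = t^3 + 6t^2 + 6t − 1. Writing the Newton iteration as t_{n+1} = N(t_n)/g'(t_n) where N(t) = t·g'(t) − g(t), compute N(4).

225

g'(t) = 3t^2 + 12t + 6.
N(t) = t·g'(t) − g(t) = t·(3t^2 + 12t + 6) − (t^3 + 6t^2 + 6t − 1) = 2t^3 + 6t^2 + 1.
N(4) = 225.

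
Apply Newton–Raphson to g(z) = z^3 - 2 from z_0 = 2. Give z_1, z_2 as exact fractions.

z_1 = 3/2, z_2 = 35/27

g'(z) = 3z^2.
g(2) = 6, g'(2) = 12, so z_1 = 2 - 6/12 = 3/2.
g(3/2) = 11/8, g'(3/2) = 27/4, so z_2 = (3/2) - (11/8)/(27/4) = 35/27.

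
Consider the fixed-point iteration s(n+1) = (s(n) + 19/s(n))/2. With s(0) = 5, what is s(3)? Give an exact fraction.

s(1) = (5 + 19/5)/2 = 22/5.
s(2) = (22/5 + 19/(22/5))/2 = 959/220.
s(3) = (959/220 + 19/(959/220))/2 = 1839281/421960.

1839281/421960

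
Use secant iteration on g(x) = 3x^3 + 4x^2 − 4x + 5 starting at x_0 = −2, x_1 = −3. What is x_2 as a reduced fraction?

g(−2) = 5, g(−3) = −28. x_2 = (−3) − (−28)·((−3) − (−2))/((−28) − 5) = −71/33.

−71/33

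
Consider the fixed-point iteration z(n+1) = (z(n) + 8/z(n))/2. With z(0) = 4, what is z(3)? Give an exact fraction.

z(1) = (4 + 8/4)/2 = 3.
z(2) = (3 + 8/3)/2 = 17/6.
z(3) = (17/6 + 8/(17/6))/2 = 577/204.

577/204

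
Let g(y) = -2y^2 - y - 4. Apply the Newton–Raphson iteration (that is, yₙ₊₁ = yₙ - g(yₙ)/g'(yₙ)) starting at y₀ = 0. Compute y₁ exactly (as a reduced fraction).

g'(y) = -4y - 1.
g(0) = -4, g'(0) = -1, so y₁ = 0 - (-4)/(-1) = -4.

-4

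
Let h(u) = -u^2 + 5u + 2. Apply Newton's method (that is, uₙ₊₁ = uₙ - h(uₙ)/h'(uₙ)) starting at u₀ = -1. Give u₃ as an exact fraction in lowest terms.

-176187/473263

h'(u) = -2u + 5.
h(-1) = -4, h'(-1) = 7, so u₁ = (-1) - (-4)/7 = -3/7.
h(-3/7) = -16/49, h'(-3/7) = 41/7, so u₂ = (-3/7) - (-16/49)/(41/7) = -107/287.
h(-107/287) = -256/82369, h'(-107/287) = 1649/287, so u₃ = (-107/287) - (-256/82369)/(1649/287) = -176187/473263.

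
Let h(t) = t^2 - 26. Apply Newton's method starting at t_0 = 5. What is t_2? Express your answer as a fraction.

h'(t) = 2t.
h(5) = -1, h'(5) = 10, so t_1 = 5 - (-1)/10 = 51/10.
h(51/10) = 1/100, h'(51/10) = 51/5, so t_2 = (51/10) - (1/100)/(51/5) = 5201/1020.

5201/1020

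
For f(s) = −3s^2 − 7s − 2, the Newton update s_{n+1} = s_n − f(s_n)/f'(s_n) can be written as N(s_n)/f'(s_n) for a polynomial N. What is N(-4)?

f'(s) = −6s − 7.
N(s) = s·f'(s) − f(s) = s·(−6s − 7) − (−3s^2 − 7s − 2) = −3s^2 + 2.
N(-4) = −46.

−46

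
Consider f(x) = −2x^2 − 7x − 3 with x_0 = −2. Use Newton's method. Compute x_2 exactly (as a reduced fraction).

−47/13

f'(x) = −4x − 7.
f(−2) = 3, f'(−2) = 1, so x_1 = (−2) − 3/1 = −5.
f(−5) = −18, f'(−5) = 13, so x_2 = (−5) − (−18)/13 = −47/13.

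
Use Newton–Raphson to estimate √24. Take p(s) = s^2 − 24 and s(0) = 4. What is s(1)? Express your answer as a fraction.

5

p'(s) = 2s.
p(4) = −8, p'(4) = 8, so s(1) = 4 − (−8)/8 = 5.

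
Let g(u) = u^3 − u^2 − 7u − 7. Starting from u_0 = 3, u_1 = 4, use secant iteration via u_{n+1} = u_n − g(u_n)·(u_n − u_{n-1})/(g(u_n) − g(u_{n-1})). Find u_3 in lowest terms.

50471/14337

g(3) = −10, g(4) = 13. u_2 = 4 − 13·(4 − 3)/(13 − (−10)) = 79/23.
g(4) = 13, g(79/23) = −28210/12167. u_3 = (79/23) − (−28210/12167)·((79/23) − 4)/((−28210/12167) − 13) = 50471/14337.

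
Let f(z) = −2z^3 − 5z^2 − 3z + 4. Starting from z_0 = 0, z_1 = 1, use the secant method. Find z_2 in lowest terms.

2/5

f(0) = 4, f(1) = −6. z_2 = 1 − (−6)·(1 − 0)/((−6) − 4) = 2/5.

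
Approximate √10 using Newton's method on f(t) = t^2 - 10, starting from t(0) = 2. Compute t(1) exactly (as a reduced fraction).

7/2

f'(t) = 2t.
f(2) = -6, f'(2) = 4, so t(1) = 2 - (-6)/4 = 7/2.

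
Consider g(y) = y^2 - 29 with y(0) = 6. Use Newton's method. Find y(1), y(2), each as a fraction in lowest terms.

g'(y) = 2y.
g(6) = 7, g'(6) = 12, so y(1) = 6 - 7/12 = 65/12.
g(65/12) = 49/144, g'(65/12) = 65/6, so y(2) = (65/12) - (49/144)/(65/6) = 8401/1560.

y(1) = 65/12, y(2) = 8401/1560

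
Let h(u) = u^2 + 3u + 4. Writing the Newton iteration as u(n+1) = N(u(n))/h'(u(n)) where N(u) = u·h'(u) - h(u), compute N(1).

-3

h'(u) = 2u + 3.
N(u) = u·h'(u) - h(u) = u·(2u + 3) - (u^2 + 3u + 4) = u^2 - 4.
N(1) = -3.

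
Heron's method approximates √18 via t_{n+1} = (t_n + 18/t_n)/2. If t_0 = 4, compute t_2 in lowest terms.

t_1 = (4 + 18/4)/2 = 17/4.
t_2 = (17/4 + 18/(17/4))/2 = 577/136.

577/136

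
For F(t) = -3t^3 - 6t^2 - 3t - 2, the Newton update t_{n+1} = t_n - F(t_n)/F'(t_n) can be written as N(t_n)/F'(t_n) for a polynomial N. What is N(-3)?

F'(t) = -9t^2 - 12t - 3.
N(t) = t·F'(t) - F(t) = t·(-9t^2 - 12t - 3) - (-3t^3 - 6t^2 - 3t - 2) = -6t^3 - 6t^2 + 2.
N(-3) = 110.

110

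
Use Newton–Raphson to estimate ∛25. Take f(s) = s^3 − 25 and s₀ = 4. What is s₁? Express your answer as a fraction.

51/16

f'(s) = 3s^2.
f(4) = 39, f'(4) = 48, so s₁ = 4 − 39/48 = 51/16.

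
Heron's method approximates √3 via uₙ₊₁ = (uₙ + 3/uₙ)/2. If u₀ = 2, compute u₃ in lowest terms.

18817/10864

u₁ = (2 + 3/2)/2 = 7/4.
u₂ = (7/4 + 3/(7/4))/2 = 97/56.
u₃ = (97/56 + 3/(97/56))/2 = 18817/10864.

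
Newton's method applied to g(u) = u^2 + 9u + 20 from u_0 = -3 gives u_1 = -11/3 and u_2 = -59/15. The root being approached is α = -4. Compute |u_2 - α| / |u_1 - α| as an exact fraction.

u_1 - α = -11/3 - (-4) = -11/3 + 4 = 1/3, so |u_1 - α| = 1/3.
u_2 - α = -59/15 - (-4) = -59/15 + 4 = 1/15, so |u_2 - α| = 1/15.
Ratio = (1/15) / (1/3) = 1/5.

1/5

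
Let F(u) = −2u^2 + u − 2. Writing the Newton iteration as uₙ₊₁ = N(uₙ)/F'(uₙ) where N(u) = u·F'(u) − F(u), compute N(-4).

−30

F'(u) = −4u + 1.
N(u) = u·F'(u) − F(u) = u·(−4u + 1) − (−2u^2 + u − 2) = −2u^2 + 2.
N(-4) = −30.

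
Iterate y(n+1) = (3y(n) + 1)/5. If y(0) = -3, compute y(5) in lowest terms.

712/3125

y(1) = (3·(-3) + 1)/5 = -8/5.
y(2) = (3·(-8/5) + 1)/5 = -19/25.
y(3) = (3·(-19/25) + 1)/5 = -32/125.
y(4) = (3·(-32/125) + 1)/5 = 29/625.
y(5) = (3·(29/625) + 1)/5 = 712/3125.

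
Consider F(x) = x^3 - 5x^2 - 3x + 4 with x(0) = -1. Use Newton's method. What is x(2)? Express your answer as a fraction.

F'(x) = 3x^2 - 10x - 3.
F(-1) = 1, F'(-1) = 10, so x(1) = (-1) - 1/10 = -11/10.
F(-11/10) = -81/1000, F'(-11/10) = 1163/100, so x(2) = (-11/10) - (-81/1000)/(1163/100) = -6356/5815.

-6356/5815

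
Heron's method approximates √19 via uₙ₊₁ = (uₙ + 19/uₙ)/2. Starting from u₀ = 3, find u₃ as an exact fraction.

u₁ = (3 + 19/3)/2 = 14/3.
u₂ = (14/3 + 19/(14/3))/2 = 367/84.
u₃ = (367/84 + 19/(367/84))/2 = 268753/61656.

268753/61656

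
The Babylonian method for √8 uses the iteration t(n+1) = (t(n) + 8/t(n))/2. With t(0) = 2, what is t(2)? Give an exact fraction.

17/6

t(1) = (2 + 8/2)/2 = 3.
t(2) = (3 + 8/3)/2 = 17/6.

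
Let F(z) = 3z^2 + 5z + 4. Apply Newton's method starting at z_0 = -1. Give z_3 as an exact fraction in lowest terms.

-481/539

F'(z) = 6z + 5.
F(-1) = 2, F'(-1) = -1, so z_1 = (-1) - 2/(-1) = 1.
F(1) = 12, F'(1) = 11, so z_2 = 1 - 12/11 = -1/11.
F(-1/11) = 432/121, F'(-1/11) = 49/11, so z_3 = (-1/11) - (432/121)/(49/11) = -481/539.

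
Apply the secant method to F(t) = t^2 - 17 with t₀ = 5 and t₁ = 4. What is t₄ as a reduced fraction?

F(5) = 8, F(4) = -1. t₂ = 4 - (-1)·(4 - 5)/((-1) - 8) = 37/9.
F(4) = -1, F(37/9) = -8/81. t₃ = (37/9) - (-8/81)·((37/9) - 4)/((-8/81) - (-1)) = 301/73.
F(37/9) = -8/81, F(301/73) = 8/5329. t₄ = (301/73) - (8/5329)·((301/73) - (37/9))/((8/5329) - (-8/81)) = 11153/2705.

11153/2705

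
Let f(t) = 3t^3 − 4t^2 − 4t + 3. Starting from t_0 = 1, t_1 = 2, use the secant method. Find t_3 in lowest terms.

359/217

f(1) = −2, f(2) = 3. t_2 = 2 − 3·(2 − 1)/(3 − (−2)) = 7/5.
f(2) = 3, f(7/5) = −276/125. t_3 = (7/5) − (−276/125)·((7/5) − 2)/((−276/125) − 3) = 359/217.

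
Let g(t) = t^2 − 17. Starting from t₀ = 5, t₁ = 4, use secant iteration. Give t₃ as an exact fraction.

301/73

g(5) = 8, g(4) = −1. t₂ = 4 − (−1)·(4 − 5)/((−1) − 8) = 37/9.
g(4) = −1, g(37/9) = −8/81. t₃ = (37/9) − (−8/81)·((37/9) − 4)/((−8/81) − (−1)) = 301/73.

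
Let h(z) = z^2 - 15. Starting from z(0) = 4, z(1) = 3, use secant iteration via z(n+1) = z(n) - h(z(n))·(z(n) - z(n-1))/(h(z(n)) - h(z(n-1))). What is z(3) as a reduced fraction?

31/8

h(4) = 1, h(3) = -6. z(2) = 3 - (-6)·(3 - 4)/((-6) - 1) = 27/7.
h(3) = -6, h(27/7) = -6/49. z(3) = (27/7) - (-6/49)·((27/7) - 3)/((-6/49) - (-6)) = 31/8.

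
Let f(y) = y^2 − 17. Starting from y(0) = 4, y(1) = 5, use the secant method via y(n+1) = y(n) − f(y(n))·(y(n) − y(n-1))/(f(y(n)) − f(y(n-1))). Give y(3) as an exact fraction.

f(4) = −1, f(5) = 8. y(2) = 5 − 8·(5 − 4)/(8 − (−1)) = 37/9.
f(5) = 8, f(37/9) = −8/81. y(3) = (37/9) − (−8/81)·((37/9) − 5)/((−8/81) − 8) = 169/41.

169/41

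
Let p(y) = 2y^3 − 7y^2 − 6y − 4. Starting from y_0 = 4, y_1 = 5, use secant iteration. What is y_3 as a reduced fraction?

691076/161249

p(4) = −12, p(5) = 41. y_2 = 5 − 41·(5 − 4)/(41 − (−12)) = 224/53.
p(5) = 41, p(224/53) = −507252/148877. y_3 = (224/53) − (−507252/148877)·((224/53) − 5)/((−507252/148877) − 41) = 691076/161249.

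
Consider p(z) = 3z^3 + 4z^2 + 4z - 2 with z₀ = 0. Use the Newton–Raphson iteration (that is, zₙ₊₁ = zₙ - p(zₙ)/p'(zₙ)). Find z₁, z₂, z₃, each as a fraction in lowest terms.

p'(z) = 9z^2 + 8z + 4.
p(0) = -2, p'(0) = 4, so z₁ = 0 - (-2)/4 = 1/2.
p(1/2) = 11/8, p'(1/2) = 41/4, so z₂ = (1/2) - (11/8)/(41/4) = 15/41.
p(15/41) = 10043/68921, p'(15/41) = 13669/1681, so z₃ = (15/41) - (10043/68921)/(13669/1681) = 194992/560429.

z₁ = 1/2, z₂ = 15/41, z₃ = 194992/560429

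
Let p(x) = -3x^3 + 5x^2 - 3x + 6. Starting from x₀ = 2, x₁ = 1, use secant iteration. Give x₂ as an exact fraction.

p(2) = -4, p(1) = 5. x₂ = 1 - 5·(1 - 2)/(5 - (-4)) = 14/9.

14/9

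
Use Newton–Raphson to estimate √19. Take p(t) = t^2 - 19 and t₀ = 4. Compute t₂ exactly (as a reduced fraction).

p'(t) = 2t.
p(4) = -3, p'(4) = 8, so t₁ = 4 - (-3)/8 = 35/8.
p(35/8) = 9/64, p'(35/8) = 35/4, so t₂ = (35/8) - (9/64)/(35/4) = 2441/560.

2441/560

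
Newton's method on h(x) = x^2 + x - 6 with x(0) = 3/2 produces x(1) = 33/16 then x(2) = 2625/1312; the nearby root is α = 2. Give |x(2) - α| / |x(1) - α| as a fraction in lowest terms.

1/82

x(1) - α = 33/16 - 2 = 1/16, so |x(1) - α| = 1/16.
x(2) - α = 2625/1312 - 2 = 1/1312, so |x(2) - α| = 1/1312.
Ratio = (1/1312) / (1/16) = 1/82.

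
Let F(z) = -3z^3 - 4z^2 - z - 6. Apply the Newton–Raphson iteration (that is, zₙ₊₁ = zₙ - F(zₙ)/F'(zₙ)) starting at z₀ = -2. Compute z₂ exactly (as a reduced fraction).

F'(z) = -9z^2 - 8z - 1.
F(-2) = 4, F'(-2) = -21, so z₁ = (-2) - 4/(-21) = -38/21.
F(-38/21) = 1504/3087, F'(-38/21) = -2351/147, so z₂ = (-38/21) - (1504/3087)/(-2351/147) = -29278/16457.

-29278/16457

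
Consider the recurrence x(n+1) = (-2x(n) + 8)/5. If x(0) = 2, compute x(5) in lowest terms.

x(1) = (-2·2 + 8)/5 = 4/5.
x(2) = (-2·(4/5) + 8)/5 = 32/25.
x(3) = (-2·(32/25) + 8)/5 = 136/125.
x(4) = (-2·(136/125) + 8)/5 = 728/625.
x(5) = (-2·(728/625) + 8)/5 = 3544/3125.

3544/3125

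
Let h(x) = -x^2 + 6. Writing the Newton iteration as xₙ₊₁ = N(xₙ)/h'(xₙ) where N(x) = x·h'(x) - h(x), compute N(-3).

-15

h'(x) = -2x.
N(x) = x·h'(x) - h(x) = x·(-2x) - (-x^2 + 6) = -x^2 - 6.
N(-3) = -15.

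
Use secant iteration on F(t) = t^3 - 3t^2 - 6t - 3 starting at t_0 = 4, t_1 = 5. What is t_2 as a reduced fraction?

123/28

F(4) = -11, F(5) = 17. t_2 = 5 - 17·(5 - 4)/(17 - (-11)) = 123/28.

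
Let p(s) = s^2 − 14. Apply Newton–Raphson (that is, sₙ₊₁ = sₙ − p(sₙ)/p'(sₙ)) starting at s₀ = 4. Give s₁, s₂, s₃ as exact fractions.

s₁ = 15/4, s₂ = 449/120, s₃ = 403201/107760

p'(s) = 2s.
p(4) = 2, p'(4) = 8, so s₁ = 4 − 2/8 = 15/4.
p(15/4) = 1/16, p'(15/4) = 15/2, so s₂ = (15/4) − (1/16)/(15/2) = 449/120.
p(449/120) = 1/14400, p'(449/120) = 449/60, so s₃ = (449/120) − (1/14400)/(449/60) = 403201/107760.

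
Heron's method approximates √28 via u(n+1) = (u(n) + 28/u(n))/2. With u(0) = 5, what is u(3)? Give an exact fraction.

u(1) = (5 + 28/5)/2 = 53/10.
u(2) = (53/10 + 28/(53/10))/2 = 5609/1060.
u(3) = (5609/1060 + 28/(5609/1060))/2 = 62921681/11891080.

62921681/11891080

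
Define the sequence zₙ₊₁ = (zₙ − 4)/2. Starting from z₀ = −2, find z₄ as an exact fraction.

−31/8

z₁ = ((−2) − 4)/2 = −3.
z₂ = ((−3) − 4)/2 = −7/2.
z₃ = ((−7/2) − 4)/2 = −15/4.
z₄ = ((−15/4) − 4)/2 = −31/8.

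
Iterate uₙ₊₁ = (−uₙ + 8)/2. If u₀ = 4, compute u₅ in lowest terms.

u₁ = (−4 + 8)/2 = 2.
u₂ = (−2 + 8)/2 = 3.
u₃ = (−3 + 8)/2 = 5/2.
u₄ = (−(5/2) + 8)/2 = 11/4.
u₅ = (−(11/4) + 8)/2 = 21/8.

21/8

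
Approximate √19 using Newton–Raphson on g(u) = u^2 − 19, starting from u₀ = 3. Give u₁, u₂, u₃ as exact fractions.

g'(u) = 2u.
g(3) = −10, g'(3) = 6, so u₁ = 3 − (−10)/6 = 14/3.
g(14/3) = 25/9, g'(14/3) = 28/3, so u₂ = (14/3) − (25/9)/(28/3) = 367/84.
g(367/84) = 625/7056, g'(367/84) = 367/42, so u₃ = (367/84) − (625/7056)/(367/42) = 268753/61656.

u₁ = 14/3, u₂ = 367/84, u₃ = 268753/61656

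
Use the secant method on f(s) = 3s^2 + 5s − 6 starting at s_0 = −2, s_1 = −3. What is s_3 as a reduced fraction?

f(−2) = −4, f(−3) = 6. s_2 = (−3) − 6·((−3) − (−2))/(6 − (−4)) = −12/5.
f(−3) = 6, f(−12/5) = −18/25. s_3 = (−12/5) − (−18/25)·((−12/5) − (−3))/((−18/25) − 6) = −69/28.

−69/28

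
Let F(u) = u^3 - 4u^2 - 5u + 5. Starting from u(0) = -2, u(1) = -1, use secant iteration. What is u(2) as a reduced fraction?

-19/14

F(-2) = -9, F(-1) = 5. u(2) = (-1) - 5·((-1) - (-2))/(5 - (-9)) = -19/14.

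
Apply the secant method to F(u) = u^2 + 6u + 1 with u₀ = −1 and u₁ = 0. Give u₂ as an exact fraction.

−1/5

F(−1) = −4, F(0) = 1. u₂ = 0 − 1·(0 − (−1))/(1 − (−4)) = −1/5.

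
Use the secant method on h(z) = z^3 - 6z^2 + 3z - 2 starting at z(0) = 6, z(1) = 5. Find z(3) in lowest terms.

h(6) = 16, h(5) = -12. z(2) = 5 - (-12)·(5 - 6)/((-12) - 16) = 38/7.
h(5) = -12, h(38/7) = -876/343. z(3) = (38/7) - (-876/343)·((38/7) - 5)/((-876/343) - (-12)) = 499/90.

499/90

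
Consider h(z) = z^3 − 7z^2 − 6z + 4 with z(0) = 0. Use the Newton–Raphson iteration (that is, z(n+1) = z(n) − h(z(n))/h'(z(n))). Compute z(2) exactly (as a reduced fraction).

88/189

h'(z) = 3z^2 − 14z − 6.
h(0) = 4, h'(0) = −6, so z(1) = 0 − 4/(−6) = 2/3.
h(2/3) = −76/27, h'(2/3) = −14, so z(2) = (2/3) − (−76/27)/(−14) = 88/189.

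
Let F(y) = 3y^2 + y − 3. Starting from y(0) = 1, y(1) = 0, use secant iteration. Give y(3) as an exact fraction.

F(1) = 1, F(0) = −3. y(2) = 0 − (−3)·(0 − 1)/((−3) − 1) = 3/4.
F(0) = −3, F(3/4) = −9/16. y(3) = (3/4) − (−9/16)·((3/4) − 0)/((−9/16) − (−3)) = 12/13.

12/13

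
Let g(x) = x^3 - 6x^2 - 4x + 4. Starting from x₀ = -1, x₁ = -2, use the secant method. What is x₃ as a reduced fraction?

-2531/2368

g(-1) = 1, g(-2) = -20. x₂ = (-2) - (-20)·((-2) - (-1))/((-20) - 1) = -22/21.
g(-2) = -20, g(-22/21) = 4220/9261. x₃ = (-22/21) - (4220/9261)·((-22/21) - (-2))/((4220/9261) - (-20)) = -2531/2368.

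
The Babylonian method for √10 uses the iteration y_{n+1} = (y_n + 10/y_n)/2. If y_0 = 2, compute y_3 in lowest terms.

y_1 = (2 + 10/2)/2 = 7/2.
y_2 = (7/2 + 10/(7/2))/2 = 89/28.
y_3 = (89/28 + 10/(89/28))/2 = 15761/4984.

15761/4984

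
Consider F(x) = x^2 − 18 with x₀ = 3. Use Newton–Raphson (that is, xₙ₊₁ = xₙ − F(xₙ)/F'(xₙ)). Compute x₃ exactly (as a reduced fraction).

F'(x) = 2x.
F(3) = −9, F'(3) = 6, so x₁ = 3 − (−9)/6 = 9/2.
F(9/2) = 9/4, F'(9/2) = 9, so x₂ = (9/2) − (9/4)/9 = 17/4.
F(17/4) = 1/16, F'(17/4) = 17/2, so x₃ = (17/4) − (1/16)/(17/2) = 577/136.

577/136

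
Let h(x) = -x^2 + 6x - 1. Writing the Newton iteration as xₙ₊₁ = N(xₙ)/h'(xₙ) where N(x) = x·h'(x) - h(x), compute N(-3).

h'(x) = -2x + 6.
N(x) = x·h'(x) - h(x) = x·(-2x + 6) - (-x^2 + 6x - 1) = -x^2 + 1.
N(-3) = -8.

-8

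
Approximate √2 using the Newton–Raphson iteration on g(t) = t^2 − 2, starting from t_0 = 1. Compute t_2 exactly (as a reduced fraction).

17/12

g'(t) = 2t.
g(1) = −1, g'(1) = 2, so t_1 = 1 − (−1)/2 = 3/2.
g(3/2) = 1/4, g'(3/2) = 3, so t_2 = (3/2) − (1/4)/3 = 17/12.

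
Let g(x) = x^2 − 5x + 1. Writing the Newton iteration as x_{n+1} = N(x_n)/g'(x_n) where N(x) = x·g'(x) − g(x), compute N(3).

8

g'(x) = 2x − 5.
N(x) = x·g'(x) − g(x) = x·(2x − 5) − (x^2 − 5x + 1) = x^2 − 1.
N(3) = 8.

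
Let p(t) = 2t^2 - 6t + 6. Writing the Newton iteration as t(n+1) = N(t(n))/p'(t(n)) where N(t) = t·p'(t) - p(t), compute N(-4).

p'(t) = 4t - 6.
N(t) = t·p'(t) - p(t) = t·(4t - 6) - (2t^2 - 6t + 6) = 2t^2 - 6.
N(-4) = 26.

26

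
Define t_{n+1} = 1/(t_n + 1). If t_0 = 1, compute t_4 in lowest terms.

t_1 = 1/(1 + 1) = 1/2.
t_2 = 1/(1/2 + 1) = 2/3.
t_3 = 1/(2/3 + 1) = 3/5.
t_4 = 1/(3/5 + 1) = 5/8.

5/8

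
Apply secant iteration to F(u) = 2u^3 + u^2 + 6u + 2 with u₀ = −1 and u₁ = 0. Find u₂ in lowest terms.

F(−1) = −5, F(0) = 2. u₂ = 0 − 2·(0 − (−1))/(2 − (−5)) = −2/7.

−2/7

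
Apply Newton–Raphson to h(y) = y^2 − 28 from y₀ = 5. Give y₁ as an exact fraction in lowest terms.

53/10

h'(y) = 2y.
h(5) = −3, h'(5) = 10, so y₁ = 5 − (−3)/10 = 53/10.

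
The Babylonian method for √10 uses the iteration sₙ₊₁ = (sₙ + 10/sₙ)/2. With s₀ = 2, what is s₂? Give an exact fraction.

s₁ = (2 + 10/2)/2 = 7/2.
s₂ = (7/2 + 10/(7/2))/2 = 89/28.

89/28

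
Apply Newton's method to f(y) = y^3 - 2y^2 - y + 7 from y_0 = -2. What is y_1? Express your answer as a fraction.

-31/19

f'(y) = 3y^2 - 4y - 1.
f(-2) = -7, f'(-2) = 19, so y_1 = (-2) - (-7)/19 = -31/19.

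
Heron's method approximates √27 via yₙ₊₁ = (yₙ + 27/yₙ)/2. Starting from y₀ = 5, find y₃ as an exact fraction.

3650401/702520

y₁ = (5 + 27/5)/2 = 26/5.
y₂ = (26/5 + 27/(26/5))/2 = 1351/260.
y₃ = (1351/260 + 27/(1351/260))/2 = 3650401/702520.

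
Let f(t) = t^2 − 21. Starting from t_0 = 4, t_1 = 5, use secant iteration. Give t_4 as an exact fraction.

f(4) = −5, f(5) = 4. t_2 = 5 − 4·(5 − 4)/(4 − (−5)) = 41/9.
f(5) = 4, f(41/9) = −20/81. t_3 = (41/9) − (−20/81)·((41/9) − 5)/((−20/81) − 4) = 197/43.
f(41/9) = −20/81, f(197/43) = −20/1849. t_4 = (197/43) − (−20/1849)·((197/43) − (41/9))/((−20/1849) − (−20/81)) = 4051/884.

4051/884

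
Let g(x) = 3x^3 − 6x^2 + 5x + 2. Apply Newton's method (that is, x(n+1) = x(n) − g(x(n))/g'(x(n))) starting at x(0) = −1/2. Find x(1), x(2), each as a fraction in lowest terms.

x(1) = −17/53, x(2) = −209567/727637

g'(x) = 9x^2 − 12x + 5.
g(−1/2) = −19/8, g'(−1/2) = 53/4, so x(1) = (−1/2) − (−19/8)/(53/4) = −17/53.
g(−17/53) = −47652/148877, g'(−17/53) = 27458/2809, so x(2) = (−17/53) − (−47652/148877)/(27458/2809) = −209567/727637.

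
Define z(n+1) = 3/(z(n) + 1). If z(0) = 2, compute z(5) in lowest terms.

z(1) = 3/(2 + 1) = 1.
z(2) = 3/(1 + 1) = 3/2.
z(3) = 3/(3/2 + 1) = 6/5.
z(4) = 3/(6/5 + 1) = 15/11.
z(5) = 3/(15/11 + 1) = 33/26.

33/26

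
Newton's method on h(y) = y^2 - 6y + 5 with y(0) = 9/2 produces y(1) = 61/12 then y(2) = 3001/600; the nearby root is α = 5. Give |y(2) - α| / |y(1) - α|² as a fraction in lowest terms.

6/25

y(1) - α = 61/12 - 5 = 1/12, so |y(1) - α| = 1/12.
y(2) - α = 3001/600 - 5 = 1/600, so |y(2) - α| = 1/600.
|y(1) - α|² = 1/144.
Ratio = (1/600) / (1/144) = 6/25.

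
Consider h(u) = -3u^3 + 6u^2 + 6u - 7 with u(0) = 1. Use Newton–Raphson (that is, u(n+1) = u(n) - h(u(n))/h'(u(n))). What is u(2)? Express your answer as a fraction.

h'(u) = -9u^2 + 12u + 6.
h(1) = 2, h'(1) = 9, so u(1) = 1 - 2/9 = 7/9.
h(7/9) = -28/243, h'(7/9) = 89/9, so u(2) = (7/9) - (-28/243)/(89/9) = 1897/2403.

1897/2403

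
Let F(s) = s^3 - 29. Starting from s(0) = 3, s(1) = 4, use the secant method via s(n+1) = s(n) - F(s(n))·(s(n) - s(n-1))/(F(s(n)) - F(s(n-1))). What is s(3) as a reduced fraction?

F(3) = -2, F(4) = 35. s(2) = 4 - 35·(4 - 3)/(35 - (-2)) = 113/37.
F(4) = 35, F(113/37) = -26040/50653. s(3) = (113/37) - (-26040/50653)·((113/37) - 4)/((-26040/50653) - 35) = 157673/51397.

157673/51397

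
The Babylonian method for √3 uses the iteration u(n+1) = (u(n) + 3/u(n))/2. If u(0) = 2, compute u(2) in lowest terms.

97/56

u(1) = (2 + 3/2)/2 = 7/4.
u(2) = (7/4 + 3/(7/4))/2 = 97/56.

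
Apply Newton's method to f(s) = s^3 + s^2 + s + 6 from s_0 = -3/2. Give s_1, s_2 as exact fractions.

f'(s) = 3s^2 + 2s + 1.
f(-3/2) = 27/8, f'(-3/2) = 19/4, so s_1 = (-3/2) - (27/8)/(19/4) = -42/19.
f(-42/19) = -14580/6859, f'(-42/19) = 4057/361, so s_2 = (-42/19) - (-14580/6859)/(4057/361) = -155814/77083.

s_1 = -42/19, s_2 = -155814/77083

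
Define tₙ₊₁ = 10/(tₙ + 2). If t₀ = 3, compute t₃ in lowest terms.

20/9

t₁ = 10/(3 + 2) = 2.
t₂ = 10/(2 + 2) = 5/2.
t₃ = 10/(5/2 + 2) = 20/9.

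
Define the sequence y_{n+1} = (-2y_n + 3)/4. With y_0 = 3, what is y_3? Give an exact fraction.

3/16

y_1 = (-2·3 + 3)/4 = -3/4.
y_2 = (-2·(-3/4) + 3)/4 = 9/8.
y_3 = (-2·(9/8) + 3)/4 = 3/16.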